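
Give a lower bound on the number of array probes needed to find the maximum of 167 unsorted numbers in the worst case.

Adversary: any unprobed cell could hold a value larger than everything seen so far. If fewer than 167 cells are probed, the adversary places the max in an unprobed cell. So all 167 cells must be examined; together with 167-1 comparisons this is tight.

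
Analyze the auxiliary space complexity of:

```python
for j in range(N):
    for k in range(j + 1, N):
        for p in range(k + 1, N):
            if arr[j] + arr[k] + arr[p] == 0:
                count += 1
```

Space complexity: O(1).
Only a constant amount of auxiliary storage is used; nothing grows with n.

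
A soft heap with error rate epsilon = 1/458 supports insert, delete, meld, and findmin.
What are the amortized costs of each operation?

Soft heaps (Chazelle) allow up to an epsilon = 1/458 fraction of elements to have corrupted (raised) keys. Insert is O(log(1/epsilon)) = O(log 458) amortized -- the structure maintains heap-ordered binary trees of rank bounded by O(log(1/epsilon)). Meld concatenates root lists: O(1) amortized. Delete and findmin are O(1) amortized.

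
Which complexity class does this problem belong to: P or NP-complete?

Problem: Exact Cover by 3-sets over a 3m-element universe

This problem is NP-complete: one of Karp's 21 NP-complete problems.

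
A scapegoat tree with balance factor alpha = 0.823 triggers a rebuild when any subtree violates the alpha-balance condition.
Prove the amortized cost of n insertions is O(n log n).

Define potential Phi = c * sum of |size(left(v)) - size(right(v))| over all nodes. An insertion at depth d costs O(d) = O(log n) and increases Phi by O(log n). When a rebuild of subtree of size s occurs, it costs O(s) but reduces Phi by Omega(s). With alpha = 0.823, between rebuilds Omega(s) insertions must occur. Amortized cost per insertion: O(log n).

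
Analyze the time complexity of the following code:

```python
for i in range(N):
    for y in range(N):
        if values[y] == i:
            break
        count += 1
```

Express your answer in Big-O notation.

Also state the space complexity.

Time complexity: O(n^2).
Space complexity: O(1).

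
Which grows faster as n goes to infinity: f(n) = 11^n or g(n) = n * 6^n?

f(n) = 11^n grows faster: 11^n / (n 6^n) = (11/6)^n / n -> infinity since 11/6 > 1.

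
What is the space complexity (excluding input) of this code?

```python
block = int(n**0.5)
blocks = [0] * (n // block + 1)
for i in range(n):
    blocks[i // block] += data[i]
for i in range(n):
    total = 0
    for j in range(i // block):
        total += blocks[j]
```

Space complexity: O(sqrt(n)).
Storage scales with sqrt(n).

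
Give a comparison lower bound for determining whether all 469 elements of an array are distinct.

In the algebraic decision-tree model, the YES region for element distinctness on 469 elements has 469! connected components (one per ordering). Ben-Or's theorem then gives a lower bound of Omega(log(n!)) = Omega(n log n).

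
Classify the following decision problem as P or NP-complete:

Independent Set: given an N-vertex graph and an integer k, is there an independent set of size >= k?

This problem is NP-complete: complement of Clique (with k part of the input).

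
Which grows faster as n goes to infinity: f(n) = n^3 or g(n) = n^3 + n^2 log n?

f(n) = n^3 and g(n) = n^3 + n^2 log n are Theta of each other: the lower-order n^2 log n term is o(n^3); both are Theta(n^3).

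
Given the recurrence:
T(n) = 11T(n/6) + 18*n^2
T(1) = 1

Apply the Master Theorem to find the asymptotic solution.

a=11, b=6, f(n)=18*n^2. log_6(11) = 1.338 < 2. Case 3: T(n) = O(n^2).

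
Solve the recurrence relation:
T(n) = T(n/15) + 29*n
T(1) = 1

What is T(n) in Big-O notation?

Geometric series: 29*n*(1 + 1/15 + 1/15^2 + ...) = O(n). T(n) = O(n).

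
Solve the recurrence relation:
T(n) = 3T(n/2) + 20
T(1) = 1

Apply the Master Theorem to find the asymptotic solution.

a=3, b=2, f(n)=20. log_2(3) = 1.585. Case 1 of Master Theorem: T(n) = O(n^1.585).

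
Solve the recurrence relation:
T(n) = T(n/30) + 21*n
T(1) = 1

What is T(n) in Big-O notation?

Geometric series: 21*n*(1 + 1/30 + 1/30^2 + ...) = O(n). T(n) = O(n).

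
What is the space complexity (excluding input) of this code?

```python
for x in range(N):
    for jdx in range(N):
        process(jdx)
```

Space complexity: O(1).
Only a constant amount of auxiliary storage is used; nothing grows with n.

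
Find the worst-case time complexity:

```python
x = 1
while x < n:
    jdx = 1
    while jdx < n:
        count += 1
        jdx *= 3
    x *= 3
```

Time complexity: O(log^2 n).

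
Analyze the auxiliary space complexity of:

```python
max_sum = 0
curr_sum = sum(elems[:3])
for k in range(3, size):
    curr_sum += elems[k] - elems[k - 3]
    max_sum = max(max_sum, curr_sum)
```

Space complexity: O(1).
Only a constant amount of auxiliary storage is used; nothing grows with n.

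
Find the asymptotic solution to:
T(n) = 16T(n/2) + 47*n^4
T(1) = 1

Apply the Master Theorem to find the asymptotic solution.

a=16, b=2, f(n)=47*n^4. log_2(16) = 4. Case 2: T(n) = O(n^4 log n).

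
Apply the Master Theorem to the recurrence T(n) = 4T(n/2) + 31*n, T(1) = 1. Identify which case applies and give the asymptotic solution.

a=4, b=2, f(n)=31*n.
log_2(4) = 2 > 1.
Since f(n) = O(n^1) is polynomially smaller than n^2, Case 1 applies.
T(n) = Theta(n^2).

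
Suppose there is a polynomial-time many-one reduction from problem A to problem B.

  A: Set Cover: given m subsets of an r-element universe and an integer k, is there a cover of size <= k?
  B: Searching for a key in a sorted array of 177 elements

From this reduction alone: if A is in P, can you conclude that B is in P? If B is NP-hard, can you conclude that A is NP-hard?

A poly-time reduction A <=_p B transfers tractability DOWN (B easy => A easy) and hardness UP (A hard => B hard), not the reverse.
From A in P, the reduction alone does NOT give B in P: any problem in P trivially reduces to SAT, yet SAT is not known to be in P.
From B NP-hard, the reduction alone does NOT give A NP-hard: again, easy problems reduce to hard ones.
(Here in fact A is NP-complete and B is in P, so no such reduction is known -- its existence would imply P = NP; the analysis concerns only what the assumed reduction would or would not let you conclude.)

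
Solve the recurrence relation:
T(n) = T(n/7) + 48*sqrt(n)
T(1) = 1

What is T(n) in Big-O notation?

Each level contributes sqrt(n/7^k). Geometric series with ratio 1/sqrt(7) < 1 sums to O(sqrt(n)).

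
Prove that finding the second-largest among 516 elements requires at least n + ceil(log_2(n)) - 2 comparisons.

Lower bound (adversary): identifying the maximum requires 516-1 comparisons (each eliminates one candidate). Assign weight 1 to each element; on each comparison the adversary lets the heavier side win and gives it the loser's weight. The max ends with weight 516, but each comparison it wins at most doubles its weight, so the max must win >= ceil(log_2(516)) = 10 comparisons. The second-largest is one of those 10 direct losers to the max, and identifying which one is largest needs >= 10-1 further comparisons. Total >= 516-1 + 10-1 = 524.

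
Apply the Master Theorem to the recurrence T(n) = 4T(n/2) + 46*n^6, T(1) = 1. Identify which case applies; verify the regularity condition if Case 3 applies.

a=4, b=2, f(n)=46*n^6.
log_2(4) = 2 < 6.
f(n) = Omega(n^(2+epsilon)) for some epsilon > 0, so Case 3 is the candidate.
Regularity: a*f(n/b) = 4*46*(n/2)^6 = (4/64)*46*n^6 <= c*f(n) with c = 4/64 < 1. Satisfied.
Case 3: T(n) = Theta(n^6).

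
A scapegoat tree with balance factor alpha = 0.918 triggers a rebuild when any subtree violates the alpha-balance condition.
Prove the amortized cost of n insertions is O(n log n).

Define potential Phi = c * sum of |size(left(v)) - size(right(v))| over all nodes. An insertion at depth d costs O(d) = O(log n) and increases Phi by O(log n). When a rebuild of subtree of size s occurs, it costs O(s) but reduces Phi by Omega(s). With alpha = 0.918, between rebuilds Omega(s) insertions must occur. Amortized cost per insertion: O(log n).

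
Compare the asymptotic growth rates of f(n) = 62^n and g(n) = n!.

g(n) = n! grows faster: n!/62^n -> infinity by Stirling.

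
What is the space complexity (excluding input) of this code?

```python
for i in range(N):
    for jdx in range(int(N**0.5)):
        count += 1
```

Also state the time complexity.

Space complexity: O(1).
Only a constant amount of auxiliary storage is used; nothing grows with n.
Time complexity: O(n * sqrt(n)).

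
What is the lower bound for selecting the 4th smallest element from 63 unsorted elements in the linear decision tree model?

Selecting the 4th smallest of 63 elements requires Omega(n) comparisons. Every element must be compared at least once. The BFPRT algorithm achieves O(n), making this tight.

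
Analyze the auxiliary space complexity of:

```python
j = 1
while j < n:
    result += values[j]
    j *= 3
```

Space complexity: O(1).
Only a constant amount of auxiliary storage is used; nothing grows with n.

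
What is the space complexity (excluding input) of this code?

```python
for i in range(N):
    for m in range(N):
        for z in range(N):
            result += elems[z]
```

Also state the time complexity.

Space complexity: O(1).
Only a constant amount of auxiliary storage is used; nothing grows with n.
Time complexity: O(n^3).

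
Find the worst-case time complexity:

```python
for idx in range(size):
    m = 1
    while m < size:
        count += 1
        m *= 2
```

Time complexity: O(n log n).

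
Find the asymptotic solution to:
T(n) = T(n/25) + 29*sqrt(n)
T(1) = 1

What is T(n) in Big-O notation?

Each level contributes sqrt(n/25^k). Geometric series with ratio 1/sqrt(25) < 1 sums to O(sqrt(n)).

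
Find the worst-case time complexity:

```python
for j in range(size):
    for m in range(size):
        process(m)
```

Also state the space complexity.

Time complexity: O(n^2).
Space complexity: O(1).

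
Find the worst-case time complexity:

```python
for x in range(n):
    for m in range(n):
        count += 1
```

Time complexity: O(n^2).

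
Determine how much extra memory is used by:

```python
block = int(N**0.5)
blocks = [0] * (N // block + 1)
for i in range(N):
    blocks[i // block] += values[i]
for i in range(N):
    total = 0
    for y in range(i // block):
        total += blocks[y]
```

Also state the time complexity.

Space complexity: O(sqrt(n)).
Storage scales with sqrt(n).
Time complexity: O(n * sqrt(n)).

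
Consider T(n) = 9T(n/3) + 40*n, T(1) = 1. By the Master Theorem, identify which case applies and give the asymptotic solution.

a=9, b=3, f(n)=40*n.
log_3(9) = 2 > 1.
Since f(n) = O(n^1) is polynomially smaller than n^2, Case 1 applies.
T(n) = Theta(n^2).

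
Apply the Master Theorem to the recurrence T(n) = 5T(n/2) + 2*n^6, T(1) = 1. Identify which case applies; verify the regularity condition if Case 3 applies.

a=5, b=2, f(n)=2*n^6.
log_2(5) = 2.322 < 6.
f(n) = Omega(n^(2.322+epsilon)) for some epsilon > 0, so Case 3 is the candidate.
Regularity: a*f(n/b) = 5*2*(n/2)^6 = (5/64)*2*n^6 <= c*f(n) with c = 5/64 < 1. Satisfied.
Case 3: T(n) = Theta(n^6).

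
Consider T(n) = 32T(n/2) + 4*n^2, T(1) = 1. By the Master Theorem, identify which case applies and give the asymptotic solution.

a=32, b=2, f(n)=4*n^2.
log_2(32) = 5 > 2.
Since f(n) = O(n^2) is polynomially smaller than n^5, Case 1 applies.
T(n) = Theta(n^5).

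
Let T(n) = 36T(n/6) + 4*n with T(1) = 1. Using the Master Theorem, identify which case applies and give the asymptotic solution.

a=36, b=6, f(n)=4*n.
log_6(36) = 2 > 1.
Since f(n) = O(n^1) is polynomially smaller than n^2, Case 1 applies.
T(n) = Theta(n^2).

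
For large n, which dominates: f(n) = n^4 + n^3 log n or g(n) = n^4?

f(n) = n^4 + n^3 log n and g(n) = n^4 are Theta of each other: the lower-order n^3 log n term is o(n^4); both are Theta(n^4).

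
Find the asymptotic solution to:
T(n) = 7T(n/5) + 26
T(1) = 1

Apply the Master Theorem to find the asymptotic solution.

a=7, b=5, f(n)=26. log_5(7) = 1.209. Case 1 of Master Theorem: T(n) = O(n^1.209).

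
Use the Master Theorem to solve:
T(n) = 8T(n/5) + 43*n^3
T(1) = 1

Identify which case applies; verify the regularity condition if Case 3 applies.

a=8, b=5, f(n)=43*n^3.
log_5(8) = 1.292 < 3.
f(n) = Omega(n^(1.292+epsilon)) for some epsilon > 0, so Case 3 is the candidate.
Regularity: a*f(n/b) = 8*43*(n/5)^3 = (8/125)*43*n^3 <= c*f(n) with c = 8/125 < 1. Satisfied.
Case 3: T(n) = Theta(n^3).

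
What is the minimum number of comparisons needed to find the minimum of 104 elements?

Finding the minimum requires 103 comparisons, identical reasoning to finding the maximum. Each comparison eliminates one candidate.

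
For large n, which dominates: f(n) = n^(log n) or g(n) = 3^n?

g(n) = 3^n grows faster: take logs: log(n^(log n)) = (log n)^2, log(3^n) = n log 3; n dominates (log n)^2.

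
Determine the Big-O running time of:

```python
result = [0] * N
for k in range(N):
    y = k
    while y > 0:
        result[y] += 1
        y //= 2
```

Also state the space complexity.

Time complexity: O(n log n).
Space complexity: O(n).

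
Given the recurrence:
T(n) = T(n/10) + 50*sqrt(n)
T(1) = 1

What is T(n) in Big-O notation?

Each level contributes sqrt(n/10^k). Geometric series with ratio 1/sqrt(10) < 1 sums to O(sqrt(n)).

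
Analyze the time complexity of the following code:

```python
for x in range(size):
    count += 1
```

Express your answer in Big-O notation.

Time complexity: O(n).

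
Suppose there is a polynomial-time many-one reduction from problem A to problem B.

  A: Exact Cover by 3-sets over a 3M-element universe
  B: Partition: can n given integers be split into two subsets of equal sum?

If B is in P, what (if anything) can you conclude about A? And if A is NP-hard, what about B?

A poly-time reduction A <=_p B means any A-instance can be transformed to a B-instance in poly time.
If B is in P: compose the reduction with B's poly-time algorithm to solve A in poly time, so A is in P.
If A is NP-hard: every NP problem reduces to A, which reduces to B; composing reductions, every NP problem reduces to B, so B is NP-hard.
(Here in fact A is NP-complete and B is NP-complete.)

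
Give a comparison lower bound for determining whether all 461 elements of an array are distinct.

In the algebraic decision-tree model, the YES region for element distinctness on 461 elements has 461! connected components (one per ordering). Ben-Or's theorem then gives a lower bound of Omega(log(n!)) = Omega(n log n).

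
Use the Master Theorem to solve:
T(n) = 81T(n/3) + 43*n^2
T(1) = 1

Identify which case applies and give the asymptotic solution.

a=81, b=3, f(n)=43*n^2.
log_3(81) = 4 > 2.
Since f(n) = O(n^2) is polynomially smaller than n^4, Case 1 applies.
T(n) = Theta(n^4).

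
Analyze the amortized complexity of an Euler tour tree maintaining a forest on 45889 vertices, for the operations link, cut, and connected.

An Euler tour tree stores each tree's Euler tour as a balanced BST keyed by tour position. On 45889 vertices: link concatenates two tours via O(1) splits/joins of size <= 2*45889 (O(log n)); cut splits the tour at the two occurrences of the edge (O(log n)); connected compares BST roots (O(log n) to find the root). All O(log n) amortized.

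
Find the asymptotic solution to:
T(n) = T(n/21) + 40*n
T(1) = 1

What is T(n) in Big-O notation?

Geometric series: 40*n*(1 + 1/21 + 1/21^2 + ...) = O(n). T(n) = O(n).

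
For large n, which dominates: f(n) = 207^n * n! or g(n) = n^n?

f(n) = 207^n * n! grows faster: by Stirling n! ~ sqrt(2 pi n)(n/e)^n, so 207^n n! / n^n ~ (207/e)^n sqrt(2 pi n) -> infinity since 207/e > 1.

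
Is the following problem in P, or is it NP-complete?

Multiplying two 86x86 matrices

This problem is in P: the schoolbook algorithm runs in O(n^3).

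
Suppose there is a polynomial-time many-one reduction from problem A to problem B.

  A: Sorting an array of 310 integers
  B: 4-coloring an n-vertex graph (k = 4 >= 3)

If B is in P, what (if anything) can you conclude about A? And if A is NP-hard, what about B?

A poly-time reduction A <=_p B means any A-instance can be transformed to a B-instance in poly time.
If B is in P: compose the reduction with B's poly-time algorithm to solve A in poly time, so A is in P.
If A is NP-hard: every NP problem reduces to A, which reduces to B; composing reductions, every NP problem reduces to B, so B is NP-hard.
(Here in fact A is P and B is NP-complete.)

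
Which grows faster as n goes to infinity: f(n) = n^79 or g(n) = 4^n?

g(n) = 4^n grows faster: any exponential with base > 1 dominates every polynomial.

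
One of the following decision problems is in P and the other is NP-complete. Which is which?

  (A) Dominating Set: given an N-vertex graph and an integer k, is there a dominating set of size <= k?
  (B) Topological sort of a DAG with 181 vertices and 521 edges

(A) is NP-complete: reduces from Set Cover (with k part of the input).
(B) is P: DFS-based topological sort runs in O(V+E).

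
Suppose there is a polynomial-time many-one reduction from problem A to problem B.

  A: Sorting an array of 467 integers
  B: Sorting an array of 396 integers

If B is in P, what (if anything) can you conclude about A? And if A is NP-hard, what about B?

A poly-time reduction A <=_p B means any A-instance can be transformed to a B-instance in poly time.
If B is in P: compose the reduction with B's poly-time algorithm to solve A in poly time, so A is in P.
If A is NP-hard: every NP problem reduces to A, which reduces to B; composing reductions, every NP problem reduces to B, so B is NP-hard.
(Here in fact A is P and B is P.)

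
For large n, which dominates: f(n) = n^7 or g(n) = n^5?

f(n) = n^7 grows faster: n^7/n^5 = n^2 -> infinity.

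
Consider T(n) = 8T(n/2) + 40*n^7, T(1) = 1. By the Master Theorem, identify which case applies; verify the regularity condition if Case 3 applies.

a=8, b=2, f(n)=40*n^7.
log_2(8) = 3 < 7.
f(n) = Omega(n^(3+epsilon)) for some epsilon > 0, so Case 3 is the candidate.
Regularity: a*f(n/b) = 8*40*(n/2)^7 = (8/128)*40*n^7 <= c*f(n) with c = 8/128 < 1. Satisfied.
Case 3: T(n) = Theta(n^7).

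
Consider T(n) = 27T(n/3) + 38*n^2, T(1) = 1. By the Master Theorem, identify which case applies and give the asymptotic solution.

a=27, b=3, f(n)=38*n^2.
log_3(27) = 3 > 2.
Since f(n) = O(n^2) is polynomially smaller than n^3, Case 1 applies.
T(n) = Theta(n^3).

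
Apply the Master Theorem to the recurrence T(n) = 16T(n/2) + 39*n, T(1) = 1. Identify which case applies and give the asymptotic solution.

a=16, b=2, f(n)=39*n.
log_2(16) = 4 > 1.
Since f(n) = O(n^1) is polynomially smaller than n^4, Case 1 applies.
T(n) = Theta(n^4).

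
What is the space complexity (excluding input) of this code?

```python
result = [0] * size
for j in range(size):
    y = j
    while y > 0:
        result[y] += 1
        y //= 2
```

Space complexity: O(n).
Auxiliary storage grows linearly with the input size n in the worst case.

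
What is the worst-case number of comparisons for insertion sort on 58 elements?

Insertion sort on reverse-sorted input: 1 + 2 + ... + (58-1) = 1653 comparisons.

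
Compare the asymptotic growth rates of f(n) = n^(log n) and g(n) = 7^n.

g(n) = 7^n grows faster: take logs: log(n^(log n)) = (log n)^2, log(7^n) = n log 7; n dominates (log n)^2.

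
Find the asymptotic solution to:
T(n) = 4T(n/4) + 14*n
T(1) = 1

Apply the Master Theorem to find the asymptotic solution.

a=4, b=4, f(n)=14*n. log_4(4) = 1. Case 2: T(n) = O(n log n).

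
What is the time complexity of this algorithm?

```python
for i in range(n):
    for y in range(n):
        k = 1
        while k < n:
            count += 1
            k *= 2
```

Time complexity: O(n^2 log n).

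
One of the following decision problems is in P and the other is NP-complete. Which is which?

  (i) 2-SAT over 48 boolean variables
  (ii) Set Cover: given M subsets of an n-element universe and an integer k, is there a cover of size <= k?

(i) is P: 2-SAT is solvable in linear time via implication-graph SCCs.
(ii) is NP-complete: one of Karp's 21 NP-complete problems (with k part of the input).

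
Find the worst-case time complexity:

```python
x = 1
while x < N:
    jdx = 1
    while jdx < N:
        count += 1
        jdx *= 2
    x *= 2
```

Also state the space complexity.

Time complexity: O(log^2 n).
Space complexity: O(1).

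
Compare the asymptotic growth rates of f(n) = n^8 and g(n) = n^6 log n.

f(n) = n^8 grows faster: n^8 / (n^6 log n) = n^2/log n -> infinity.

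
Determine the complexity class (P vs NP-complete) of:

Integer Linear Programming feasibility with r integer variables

This problem is NP-complete: ILP feasibility is NP-complete (LP relaxation is in P).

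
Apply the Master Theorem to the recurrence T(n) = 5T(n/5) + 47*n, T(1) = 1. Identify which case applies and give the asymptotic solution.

a=5, b=5, f(n)=47*n.
log_5(5) = 1, so n^(log_b(a)) = n.
f(n) = Theta(n), so Case 2 applies.
T(n) = Theta(n log n).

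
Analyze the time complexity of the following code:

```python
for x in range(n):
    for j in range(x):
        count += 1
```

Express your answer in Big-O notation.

Time complexity: O(n^2).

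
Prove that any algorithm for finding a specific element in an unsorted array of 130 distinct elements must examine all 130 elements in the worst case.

Adversary argument: if the algorithm examines fewer than 130 elements, the adversary places the target in an unexamined position. The algorithm cannot distinguish 'not present' from 'in unexamined position'.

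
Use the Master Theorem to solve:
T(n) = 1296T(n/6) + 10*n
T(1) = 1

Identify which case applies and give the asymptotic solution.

a=1296, b=6, f(n)=10*n.
log_6(1296) = 4 > 1.
Since f(n) = O(n^1) is polynomially smaller than n^4, Case 1 applies.
T(n) = Theta(n^4).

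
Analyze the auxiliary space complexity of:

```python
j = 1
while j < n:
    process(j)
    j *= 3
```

Space complexity: O(1).
Only a constant amount of auxiliary storage is used; nothing grows with n.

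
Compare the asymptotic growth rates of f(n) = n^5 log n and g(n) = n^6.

g(n) = n^6 grows faster: n^6 / (n^5 log n) = n/log n -> infinity.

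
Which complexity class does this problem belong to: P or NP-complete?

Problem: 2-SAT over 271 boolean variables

This problem is in P: 2-SAT is solvable in linear time via implication-graph SCCs.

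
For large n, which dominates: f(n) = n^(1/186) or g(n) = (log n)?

f(n) = n^(1/186) grows faster: any positive power of n dominates any polylog.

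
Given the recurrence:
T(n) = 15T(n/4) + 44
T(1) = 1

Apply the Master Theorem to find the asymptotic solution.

a=15, b=4, f(n)=44. log_4(15) = 1.953. Case 1 of Master Theorem: T(n) = O(n^1.953).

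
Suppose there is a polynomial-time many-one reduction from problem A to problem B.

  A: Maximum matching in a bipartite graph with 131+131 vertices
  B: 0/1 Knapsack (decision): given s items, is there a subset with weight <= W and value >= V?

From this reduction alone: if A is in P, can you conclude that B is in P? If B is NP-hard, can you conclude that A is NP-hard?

A poly-time reduction A <=_p B transfers tractability DOWN (B easy => A easy) and hardness UP (A hard => B hard), not the reverse.
From A in P, the reduction alone does NOT give B in P: any problem in P trivially reduces to SAT, yet SAT is not known to be in P.
From B NP-hard, the reduction alone does NOT give A NP-hard: again, easy problems reduce to hard ones.
(Here in fact A is P and B is NP-complete.)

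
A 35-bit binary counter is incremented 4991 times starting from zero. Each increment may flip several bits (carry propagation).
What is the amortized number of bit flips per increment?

Bit i flips on every 2^i-th increment, so over 4991 increments bit i flips floor(4991/2^i) times. Summing over i: total flips < 2 * 4991. Amortized: < 2 = O(1) per increment.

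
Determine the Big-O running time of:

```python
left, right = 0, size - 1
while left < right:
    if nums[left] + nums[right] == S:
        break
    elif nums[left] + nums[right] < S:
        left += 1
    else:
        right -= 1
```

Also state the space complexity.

Time complexity: O(n).
Space complexity: O(1).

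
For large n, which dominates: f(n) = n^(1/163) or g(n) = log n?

f(n) = n^(1/163) grows faster: any positive power of n dominates log n.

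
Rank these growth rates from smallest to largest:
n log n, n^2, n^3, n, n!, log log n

Ordered by growth rate: log log n < n < n log n < n^2 < n^3 < n!.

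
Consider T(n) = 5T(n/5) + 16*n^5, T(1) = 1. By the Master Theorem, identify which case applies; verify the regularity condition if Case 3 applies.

a=5, b=5, f(n)=16*n^5.
log_5(5) = 1 < 5.
f(n) = Omega(n^(1+epsilon)) for some epsilon > 0, so Case 3 is the candidate.
Regularity: a*f(n/b) = 5*16*(n/5)^5 = (5/3125)*16*n^5 <= c*f(n) with c = 5/3125 < 1. Satisfied.
Case 3: T(n) = Theta(n^5).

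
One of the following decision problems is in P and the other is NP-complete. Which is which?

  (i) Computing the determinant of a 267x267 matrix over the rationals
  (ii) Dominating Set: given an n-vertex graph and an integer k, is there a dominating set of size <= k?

(i) is P: Gaussian elimination runs in O(n^3).
(ii) is NP-complete: reduces from Set Cover (with k part of the input).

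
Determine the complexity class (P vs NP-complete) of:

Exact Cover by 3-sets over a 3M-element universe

This problem is NP-complete: one of Karp's 21 NP-complete problems.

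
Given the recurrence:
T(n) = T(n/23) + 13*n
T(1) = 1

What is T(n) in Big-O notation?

Geometric series: 13*n*(1 + 1/23 + 1/23^2 + ...) = O(n). T(n) = O(n).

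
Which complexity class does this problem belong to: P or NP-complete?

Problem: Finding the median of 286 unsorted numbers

This problem is in P: linear-time selection (median-of-medians) runs in O(n).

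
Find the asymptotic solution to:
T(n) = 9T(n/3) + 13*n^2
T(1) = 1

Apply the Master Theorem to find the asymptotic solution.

a=9, b=3, f(n)=13*n^2. log_3(9) = 2. Case 2: T(n) = O(n^2 log n).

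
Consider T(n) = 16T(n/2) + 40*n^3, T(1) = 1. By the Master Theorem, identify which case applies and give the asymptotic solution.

a=16, b=2, f(n)=40*n^3.
log_2(16) = 4 > 3.
Since f(n) = O(n^3) is polynomially smaller than n^4, Case 1 applies.
T(n) = Theta(n^4).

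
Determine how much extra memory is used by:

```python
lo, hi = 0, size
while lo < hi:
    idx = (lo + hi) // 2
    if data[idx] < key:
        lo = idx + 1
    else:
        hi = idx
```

Space complexity: O(1).
Only a constant amount of auxiliary storage is used; nothing grows with n.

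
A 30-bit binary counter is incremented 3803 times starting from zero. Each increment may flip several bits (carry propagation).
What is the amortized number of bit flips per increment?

Bit i flips on every 2^i-th increment, so over 3803 increments bit i flips floor(3803/2^i) times. Summing over i: total flips < 2 * 3803. Amortized: < 2 = O(1) per increment.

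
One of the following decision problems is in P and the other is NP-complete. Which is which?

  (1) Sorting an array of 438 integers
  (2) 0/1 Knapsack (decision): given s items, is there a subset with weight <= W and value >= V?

(1) is P: merge sort runs in O(n log n).
(2) is NP-complete: reduces from Subset Sum.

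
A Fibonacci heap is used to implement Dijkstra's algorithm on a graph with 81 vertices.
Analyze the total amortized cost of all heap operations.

Dijkstra performs 81 insert, 81 extract-min, and at most E decrease-key operations. With Fibonacci heap: insert O(1) amortized, extract-min O(log n) amortized, decrease-key O(1) amortized. Total with n = 81: O(n * 1 + n * log n + E * 1) = O(n log n + E).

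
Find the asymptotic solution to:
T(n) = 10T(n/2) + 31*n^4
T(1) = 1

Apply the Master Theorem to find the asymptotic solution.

a=10, b=2, f(n)=31*n^4. log_2(10) = 3.322 < 4. Case 3: T(n) = O(n^4).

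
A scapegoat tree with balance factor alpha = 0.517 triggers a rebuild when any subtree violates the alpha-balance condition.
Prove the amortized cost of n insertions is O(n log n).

Define potential Phi = c * sum of |size(left(v)) - size(right(v))| over all nodes. An insertion at depth d costs O(d) = O(log n) and increases Phi by O(log n). When a rebuild of subtree of size s occurs, it costs O(s) but reduces Phi by Omega(s). With alpha = 0.517, between rebuilds Omega(s) insertions must occur. Amortized cost per insertion: O(log n).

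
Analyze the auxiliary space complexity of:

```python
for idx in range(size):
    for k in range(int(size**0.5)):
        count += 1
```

Space complexity: O(1).
Only a constant amount of auxiliary storage is used; nothing grows with n.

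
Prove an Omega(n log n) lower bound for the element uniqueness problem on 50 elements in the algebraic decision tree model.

In the algebraic decision tree model, element uniqueness on 50 elements is equivalent to determining which cell of an arrangement of C(50,2) = 1225 hyperplanes x_i = x_j contains the input point. Ben-Or's theorem shows this requires Omega(n log n).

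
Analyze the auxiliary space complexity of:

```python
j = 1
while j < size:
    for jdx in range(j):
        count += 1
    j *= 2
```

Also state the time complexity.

Space complexity: O(1).
Only a constant amount of auxiliary storage is used; nothing grows with n.
Time complexity: O(n).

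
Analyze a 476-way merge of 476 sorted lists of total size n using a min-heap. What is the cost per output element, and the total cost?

Maintain a min-heap of size 476 holding the current head of each list. Each output step does one extract-min (O(log 476)) and one insert of that list's next element (O(log 476)). Each of the n elements passes through the heap exactly once, so the total cost is O(n log 476), i.e. O(log 476) per output element.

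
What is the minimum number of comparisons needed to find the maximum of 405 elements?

Finding the maximum requires 404 comparisons. Each comparison eliminates exactly one candidate. With 405 candidates, we need 404 eliminations.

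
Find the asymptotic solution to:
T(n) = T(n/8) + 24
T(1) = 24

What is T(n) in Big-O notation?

Each step divides n by 8 and adds 24. After log_8(n) steps, T(n) = O(log n).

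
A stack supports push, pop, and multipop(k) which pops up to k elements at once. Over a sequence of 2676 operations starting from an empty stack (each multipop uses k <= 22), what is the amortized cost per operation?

Each element is pushed exactly once and popped at most once (whether by pop or as part of a multipop). So the total number of individual pops over the whole sequence is at most the number of pushes, which is at most 2676. Total work <= 2 * 2676, hence O(1) amortized per operation.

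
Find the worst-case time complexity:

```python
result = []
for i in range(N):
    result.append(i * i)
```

Time complexity: O(n).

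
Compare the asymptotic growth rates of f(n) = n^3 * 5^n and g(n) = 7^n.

g(n) = 7^n grows faster: 7^n / (n^3 5^n) = (7/5)^n / n^3 -> infinity since 7/5 > 1.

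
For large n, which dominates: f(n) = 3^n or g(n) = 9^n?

g(n) = 9^n grows faster: (9/3)^n -> infinity since 9/3 > 1.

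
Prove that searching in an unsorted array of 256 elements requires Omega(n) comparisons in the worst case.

An adversary can always place the target in the last position checked. Until all 256 positions are examined, the target might be in any unchecked position. Therefore 256 comparisons are necessary.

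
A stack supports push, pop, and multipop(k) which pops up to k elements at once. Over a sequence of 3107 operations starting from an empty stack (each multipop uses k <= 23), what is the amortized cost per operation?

Each element is pushed exactly once and popped at most once (whether by pop or as part of a multipop). So the total number of individual pops over the whole sequence is at most the number of pushes, which is at most 3107. Total work <= 2 * 3107, hence O(1) amortized per operation.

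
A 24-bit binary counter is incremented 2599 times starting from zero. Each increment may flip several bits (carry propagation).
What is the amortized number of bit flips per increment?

Bit i flips on every 2^i-th increment, so over 2599 increments bit i flips floor(2599/2^i) times. Summing over i: total flips < 2 * 2599. Amortized: < 2 = O(1) per increment.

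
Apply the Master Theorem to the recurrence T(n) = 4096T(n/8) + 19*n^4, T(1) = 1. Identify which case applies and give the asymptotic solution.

a=4096, b=8, f(n)=19*n^4.
log_8(4096) = 4, so n^(log_b(a)) = n^4.
f(n) = Theta(n^4), so Case 2 applies.
T(n) = Theta(n^4 log n).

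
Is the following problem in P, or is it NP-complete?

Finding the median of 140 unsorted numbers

This problem is in P: linear-time selection (median-of-medians) runs in O(n).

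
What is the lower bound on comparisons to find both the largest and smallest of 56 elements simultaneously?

Pair elements first (floor(56/2) comparisons), then find max among winners and min among losers. Total: ceil(3*56/2) - 2 = 82 comparisons.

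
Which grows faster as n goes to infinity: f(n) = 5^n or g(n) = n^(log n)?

f(n) = 5^n grows faster: take logs: log(n^(log n)) = (log n)^2, log(5^n) = n log 5; n dominates (log n)^2.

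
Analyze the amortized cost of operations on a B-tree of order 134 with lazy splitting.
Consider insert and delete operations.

In a B-tree of order 134, a node splits when it has 134 keys. With lazy splitting, we use potential Phi = number of full nodes + number of near-empty nodes. Each split costs O(1) but reduces potential. Between splits, at least 67 insertions must occur in that node. Amortized structural cost is O(1) per operation, plus O(log_134 n) traversal.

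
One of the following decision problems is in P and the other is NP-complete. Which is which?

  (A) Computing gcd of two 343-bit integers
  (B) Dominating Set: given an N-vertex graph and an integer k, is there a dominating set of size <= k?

(A) is P: the Euclidean algorithm runs in polynomial time in the bit-length.
(B) is NP-complete: reduces from Set Cover (with k part of the input).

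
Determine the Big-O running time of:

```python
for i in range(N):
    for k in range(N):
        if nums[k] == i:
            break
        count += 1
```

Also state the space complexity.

Time complexity: O(n^2).
Space complexity: O(1).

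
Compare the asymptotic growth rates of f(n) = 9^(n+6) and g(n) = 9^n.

f(n) = 9^(n+6) and g(n) = 9^n are Theta of each other: 9^(n+6) = 9^6 * 9^n = Theta(9^n).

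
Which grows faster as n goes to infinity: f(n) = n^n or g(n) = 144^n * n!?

g(n) = 144^n * n! grows faster: by Stirling n! ~ sqrt(2 pi n)(n/e)^n, so 144^n n! / n^n ~ (144/e)^n sqrt(2 pi n) -> infinity since 144/e > 1.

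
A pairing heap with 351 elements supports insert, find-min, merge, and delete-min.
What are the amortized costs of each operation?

Pairing heaps are self-adjusting heap-ordered trees. Insert and merge link two roots: O(1). Find-min reads the root: O(1). Delete-min removes the root, then pairs children in two passes; amortized cost is O(log 351) = O(log n).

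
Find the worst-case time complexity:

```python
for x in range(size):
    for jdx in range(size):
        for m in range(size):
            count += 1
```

Time complexity: O(n^3).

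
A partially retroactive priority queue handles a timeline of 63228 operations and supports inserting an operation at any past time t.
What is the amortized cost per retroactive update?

Partially retroactive priority queues (Demaine-Iacono-Langerman) allow updates at past times with queries only at the present. With a balanced BST over the m = 63228 timeline events tracking bridges, each retroactive insert or delete is O(log m) amortized.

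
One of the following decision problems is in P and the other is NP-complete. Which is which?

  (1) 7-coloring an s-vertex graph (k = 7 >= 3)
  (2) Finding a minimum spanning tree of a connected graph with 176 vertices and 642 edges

(1) is NP-complete: graph k-coloring for k>=3 is NP-complete by reduction from 3-SAT.
(2) is P: Kruskal's / Prim's algorithms run in polynomial time.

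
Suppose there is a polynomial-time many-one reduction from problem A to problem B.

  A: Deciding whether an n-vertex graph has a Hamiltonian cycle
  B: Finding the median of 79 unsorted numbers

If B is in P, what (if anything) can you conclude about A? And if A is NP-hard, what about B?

A poly-time reduction A <=_p B means any A-instance can be transformed to a B-instance in poly time.
If B is in P: compose the reduction with B's poly-time algorithm to solve A in poly time, so A is in P.
If A is NP-hard: every NP problem reduces to A, which reduces to B; composing reductions, every NP problem reduces to B, so B is NP-hard.
(Here in fact A is NP-complete and B is in P, so no such reduction is known -- its existence would imply P = NP; the analysis concerns only what the assumed reduction would or would not let you conclude.)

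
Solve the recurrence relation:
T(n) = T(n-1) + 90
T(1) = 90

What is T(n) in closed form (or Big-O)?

Unrolling: T(n) = T(n-1) + 90 = T(n-2) + 2*90 = ... = T(1) + (n-1)*90 = 90 + (n-1)*90 = 90n.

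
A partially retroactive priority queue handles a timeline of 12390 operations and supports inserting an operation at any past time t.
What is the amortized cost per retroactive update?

Partially retroactive priority queues (Demaine-Iacono-Langerman) allow updates at past times with queries only at the present. With a balanced BST over the m = 12390 timeline events tracking bridges, each retroactive insert or delete is O(log m) amortized.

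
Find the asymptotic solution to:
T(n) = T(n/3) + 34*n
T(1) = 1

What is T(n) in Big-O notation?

Geometric series: 34*n*(1 + 1/3 + 1/3^2 + ...) = O(n). T(n) = O(n).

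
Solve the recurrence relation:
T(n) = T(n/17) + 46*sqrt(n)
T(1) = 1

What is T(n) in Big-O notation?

Each level contributes sqrt(n/17^k). Geometric series with ratio 1/sqrt(17) < 1 sums to O(sqrt(n)).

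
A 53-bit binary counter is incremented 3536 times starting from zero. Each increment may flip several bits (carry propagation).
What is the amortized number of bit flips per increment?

Bit i flips on every 2^i-th increment, so over 3536 increments bit i flips floor(3536/2^i) times. Summing over i: total flips < 2 * 3536. Amortized: < 2 = O(1) per increment.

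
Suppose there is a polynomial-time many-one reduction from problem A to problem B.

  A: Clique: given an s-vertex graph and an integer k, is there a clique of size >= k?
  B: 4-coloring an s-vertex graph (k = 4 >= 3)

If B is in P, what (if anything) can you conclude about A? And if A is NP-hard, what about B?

A poly-time reduction A <=_p B means any A-instance can be transformed to a B-instance in poly time.
If B is in P: compose the reduction with B's poly-time algorithm to solve A in poly time, so A is in P.
If A is NP-hard: every NP problem reduces to A, which reduces to B; composing reductions, every NP problem reduces to B, so B is NP-hard.
(Here in fact A is NP-complete and B is NP-complete.)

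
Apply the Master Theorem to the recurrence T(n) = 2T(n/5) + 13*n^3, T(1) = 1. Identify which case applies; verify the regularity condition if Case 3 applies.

a=2, b=5, f(n)=13*n^3.
log_5(2) = 0.4307 < 3.
f(n) = Omega(n^(0.4307+epsilon)) for some epsilon > 0, so Case 3 is the candidate.
Regularity: a*f(n/b) = 2*13*(n/5)^3 = (2/125)*13*n^3 <= c*f(n) with c = 2/125 < 1. Satisfied.
Case 3: T(n) = Theta(n^3).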